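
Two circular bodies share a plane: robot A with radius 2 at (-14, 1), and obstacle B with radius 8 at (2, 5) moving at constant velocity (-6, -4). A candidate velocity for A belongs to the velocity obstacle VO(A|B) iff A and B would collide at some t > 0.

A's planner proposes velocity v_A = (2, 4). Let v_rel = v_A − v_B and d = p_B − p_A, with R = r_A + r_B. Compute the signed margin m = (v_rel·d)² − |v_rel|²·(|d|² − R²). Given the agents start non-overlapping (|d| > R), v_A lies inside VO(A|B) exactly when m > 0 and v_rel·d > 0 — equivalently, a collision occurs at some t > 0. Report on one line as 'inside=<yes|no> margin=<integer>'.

d = (16, 4),  |d|² = 272;  R = 2+8 = 10,  c = 272−10² = 172
v_rel = (8, 8),  |v_rel|² = 128;  v_rel·d = (8)·(16) + (8)·(4) = 160
128·t² − 320·t + 172 = 0  ⇒  m = 160² − 128·172 = 3584
m = 3584 > 0,  v_rel·d = 160 > 0  ⇒  inside

inside=yes margin=3584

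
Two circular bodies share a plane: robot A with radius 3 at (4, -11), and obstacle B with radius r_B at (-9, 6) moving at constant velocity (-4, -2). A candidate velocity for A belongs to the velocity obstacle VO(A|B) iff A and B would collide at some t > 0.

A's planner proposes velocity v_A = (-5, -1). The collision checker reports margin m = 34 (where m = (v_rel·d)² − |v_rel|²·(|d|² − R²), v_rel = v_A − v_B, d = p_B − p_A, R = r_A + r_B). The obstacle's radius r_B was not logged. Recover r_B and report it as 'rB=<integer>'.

m = 34
d = (-13, 17);  v_rel = (-1, 1),  |v_rel|² = 2
v_rel×d = (-1)·(17) − (1)·(-13) = -4
since m = R²·2 − (-4)²:  R² = (16 + 34) / 2 = 25
R = √25 = 5  ⇒  r_B = 5 − 3 = 2

rB=2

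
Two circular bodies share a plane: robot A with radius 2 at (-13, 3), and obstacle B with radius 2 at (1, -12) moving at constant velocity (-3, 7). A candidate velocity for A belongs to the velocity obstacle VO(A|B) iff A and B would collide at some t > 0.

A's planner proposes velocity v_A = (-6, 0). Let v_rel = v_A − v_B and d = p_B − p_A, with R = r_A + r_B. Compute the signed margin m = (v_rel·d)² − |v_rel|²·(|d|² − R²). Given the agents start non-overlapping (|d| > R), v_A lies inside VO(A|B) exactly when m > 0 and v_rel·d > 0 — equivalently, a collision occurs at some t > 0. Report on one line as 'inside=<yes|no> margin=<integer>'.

d = (14, -15),  |d|² = 421;  R = 2+2 = 4,  c = 421−4² = 405
v_rel = (-3, -7),  |v_rel|² = 58;  v_rel·d = (-3)·(14) + (-7)·(-15) = 63
58·t² − 126·t + 405 = 0  ⇒  m = 63² − 58·405 = -19521
m = -19521 < 0,  v_rel·d = 63 > 0  ⇒  outside

inside=no margin=-19521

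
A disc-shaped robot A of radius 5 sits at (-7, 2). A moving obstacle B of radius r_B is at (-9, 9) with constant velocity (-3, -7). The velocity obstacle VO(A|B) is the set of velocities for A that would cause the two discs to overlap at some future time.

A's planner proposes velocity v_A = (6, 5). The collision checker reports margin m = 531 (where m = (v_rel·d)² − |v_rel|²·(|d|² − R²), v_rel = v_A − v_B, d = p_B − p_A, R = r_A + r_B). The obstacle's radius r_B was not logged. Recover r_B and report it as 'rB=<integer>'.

m = 531
d = (-2, 7);  v_rel = (9, 12),  |v_rel|² = 225
v_rel×d = (9)·(7) − (12)·(-2) = 87
since m = R²·225 − 87²:  R² = (7569 + 531) / 225 = 36
R = √36 = 6  ⇒  r_B = 6 − 5 = 1

rB=1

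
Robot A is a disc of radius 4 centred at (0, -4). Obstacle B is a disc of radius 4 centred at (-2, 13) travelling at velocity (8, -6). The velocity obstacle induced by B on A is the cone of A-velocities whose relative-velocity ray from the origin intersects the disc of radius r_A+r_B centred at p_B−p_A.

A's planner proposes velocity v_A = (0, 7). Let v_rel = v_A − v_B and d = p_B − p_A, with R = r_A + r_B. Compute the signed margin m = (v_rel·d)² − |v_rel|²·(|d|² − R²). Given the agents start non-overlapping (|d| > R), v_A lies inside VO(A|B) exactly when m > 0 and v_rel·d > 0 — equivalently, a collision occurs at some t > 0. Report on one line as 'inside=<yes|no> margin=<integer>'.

d = (-2, 17),  |d|² = 293;  R = 4+4 = 8,  c = 293−8² = 229
v_rel = (-8, 13),  |v_rel|² = 233;  v_rel·d = (-8)·(-2) + (13)·(17) = 237
233·t² − 474·t + 229 = 0  ⇒  m = 237² − 233·229 = 2812
m = 2812 > 0,  v_rel·d = 237 > 0  ⇒  inside

inside=yes margin=2812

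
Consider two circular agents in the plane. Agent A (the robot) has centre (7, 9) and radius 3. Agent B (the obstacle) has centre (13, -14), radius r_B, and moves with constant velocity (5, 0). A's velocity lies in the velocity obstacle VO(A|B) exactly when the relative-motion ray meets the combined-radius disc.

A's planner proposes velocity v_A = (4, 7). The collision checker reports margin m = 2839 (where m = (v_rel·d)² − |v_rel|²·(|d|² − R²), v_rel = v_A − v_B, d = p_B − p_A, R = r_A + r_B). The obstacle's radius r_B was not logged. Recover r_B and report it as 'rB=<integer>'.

m = 2839
d = (6, -23);  v_rel = (-1, 7),  |v_rel|² = 50
v_rel×d = (-1)·(-23) − (7)·(6) = -19
since m = R²·50 − (-19)²:  R² = (361 + 2839) / 50 = 64
R = √64 = 8  ⇒  r_B = 8 − 3 = 5

rB=5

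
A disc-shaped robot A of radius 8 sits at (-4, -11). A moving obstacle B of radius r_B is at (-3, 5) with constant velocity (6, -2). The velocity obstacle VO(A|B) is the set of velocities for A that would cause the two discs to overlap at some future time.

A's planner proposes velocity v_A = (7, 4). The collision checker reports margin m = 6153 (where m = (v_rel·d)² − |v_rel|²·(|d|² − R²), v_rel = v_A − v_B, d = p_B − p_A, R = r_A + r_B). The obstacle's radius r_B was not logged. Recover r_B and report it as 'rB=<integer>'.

m = 6153
d = (1, 16);  v_rel = (1, 6),  |v_rel|² = 37
v_rel×d = (1)·(16) − (6)·(1) = 10
since m = R²·37 − 10²:  R² = (100 + 6153) / 37 = 169
R = √169 = 13  ⇒  r_B = 13 − 8 = 5

rB=5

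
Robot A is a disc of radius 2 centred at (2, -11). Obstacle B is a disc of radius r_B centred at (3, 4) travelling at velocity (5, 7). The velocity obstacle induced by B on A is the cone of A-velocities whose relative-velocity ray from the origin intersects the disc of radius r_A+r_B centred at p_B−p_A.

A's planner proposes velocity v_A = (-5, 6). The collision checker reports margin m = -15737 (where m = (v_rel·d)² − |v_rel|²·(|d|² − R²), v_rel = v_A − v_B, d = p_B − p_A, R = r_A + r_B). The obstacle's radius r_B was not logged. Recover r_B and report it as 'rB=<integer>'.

m = -15737
d = (1, 15);  v_rel = (-10, -1),  |v_rel|² = 101
v_rel×d = (-10)·(15) − (-1)·(1) = -149
since m = R²·101 − (-149)²:  R² = (22201 + -15737) / 101 = 64
R = √64 = 8  ⇒  r_B = 8 − 2 = 6

rB=6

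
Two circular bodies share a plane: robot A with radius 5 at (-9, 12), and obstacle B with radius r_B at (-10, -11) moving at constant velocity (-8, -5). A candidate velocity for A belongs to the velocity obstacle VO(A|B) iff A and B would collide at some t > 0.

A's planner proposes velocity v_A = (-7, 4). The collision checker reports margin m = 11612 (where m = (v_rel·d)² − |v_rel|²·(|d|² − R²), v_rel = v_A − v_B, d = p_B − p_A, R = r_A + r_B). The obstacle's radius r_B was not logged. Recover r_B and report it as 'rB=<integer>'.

m = 11612
d = (-1, -23);  v_rel = (1, 9),  |v_rel|² = 82
v_rel×d = (1)·(-23) − (9)·(-1) = -14
since m = R²·82 − (-14)²:  R² = (196 + 11612) / 82 = 144
R = √144 = 12  ⇒  r_B = 12 − 5 = 7

rB=7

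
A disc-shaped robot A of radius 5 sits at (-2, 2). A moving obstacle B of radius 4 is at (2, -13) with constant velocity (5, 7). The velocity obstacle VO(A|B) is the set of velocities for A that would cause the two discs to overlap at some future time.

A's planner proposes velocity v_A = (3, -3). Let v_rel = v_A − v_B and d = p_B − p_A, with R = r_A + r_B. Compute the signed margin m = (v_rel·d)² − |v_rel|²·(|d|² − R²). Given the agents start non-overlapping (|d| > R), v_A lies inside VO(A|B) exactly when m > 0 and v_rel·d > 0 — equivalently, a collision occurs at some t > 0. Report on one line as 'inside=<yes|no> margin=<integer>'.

d = (4, -15),  |d|² = 241;  R = 5+4 = 9,  c = 241−9² = 160
v_rel = (-2, -10),  |v_rel|² = 104;  v_rel·d = (-2)·(4) + (-10)·(-15) = 142
104·t² − 284·t + 160 = 0  ⇒  m = 142² − 104·160 = 3524
m = 3524 > 0,  v_rel·d = 142 > 0  ⇒  inside

inside=yes margin=3524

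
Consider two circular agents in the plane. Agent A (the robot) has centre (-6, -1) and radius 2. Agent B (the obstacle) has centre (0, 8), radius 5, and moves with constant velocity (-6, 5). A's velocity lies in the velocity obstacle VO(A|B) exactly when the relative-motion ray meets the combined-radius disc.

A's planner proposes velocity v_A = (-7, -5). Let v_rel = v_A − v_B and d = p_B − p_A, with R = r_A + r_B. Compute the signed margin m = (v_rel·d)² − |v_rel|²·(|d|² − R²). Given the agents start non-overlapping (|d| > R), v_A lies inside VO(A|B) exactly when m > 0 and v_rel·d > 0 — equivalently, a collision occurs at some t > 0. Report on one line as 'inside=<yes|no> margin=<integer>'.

d = (6, 9),  |d|² = 117;  R = 2+5 = 7,  c = 117−7² = 68
v_rel = (-1, -10),  |v_rel|² = 101;  v_rel·d = (-1)·(6) + (-10)·(9) = -96
101·t² + 192·t + 68 = 0  ⇒  m = (-96)² − 101·68 = 2348
m = 2348 > 0,  v_rel·d = -96 < 0  ⇒  outside

inside=no margin=2348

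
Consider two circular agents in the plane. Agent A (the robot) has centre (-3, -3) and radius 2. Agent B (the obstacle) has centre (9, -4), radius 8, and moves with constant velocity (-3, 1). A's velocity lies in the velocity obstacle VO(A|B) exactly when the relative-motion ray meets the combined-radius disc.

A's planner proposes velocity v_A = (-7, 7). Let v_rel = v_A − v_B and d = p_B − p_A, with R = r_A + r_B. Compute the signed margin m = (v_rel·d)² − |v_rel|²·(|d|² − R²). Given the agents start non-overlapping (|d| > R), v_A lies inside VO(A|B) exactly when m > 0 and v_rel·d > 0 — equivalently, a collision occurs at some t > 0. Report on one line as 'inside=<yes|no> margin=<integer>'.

d = (12, -1),  |d|² = 145;  R = 2+8 = 10,  c = 145−10² = 45
v_rel = (-4, 6),  |v_rel|² = 52;  v_rel·d = (-4)·(12) + (6)·(-1) = -54
52·t² + 108·t + 45 = 0  ⇒  m = (-54)² − 52·45 = 576
m = 576 > 0,  v_rel·d = -54 < 0  ⇒  outside

inside=no margin=576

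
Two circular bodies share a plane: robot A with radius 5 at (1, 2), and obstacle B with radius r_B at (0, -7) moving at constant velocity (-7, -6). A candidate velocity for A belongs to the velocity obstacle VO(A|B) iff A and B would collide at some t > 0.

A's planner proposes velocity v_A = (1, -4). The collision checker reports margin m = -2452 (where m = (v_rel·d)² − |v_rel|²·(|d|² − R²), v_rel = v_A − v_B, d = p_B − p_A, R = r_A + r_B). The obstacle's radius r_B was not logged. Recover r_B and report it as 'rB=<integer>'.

m = -2452
d = (-1, -9);  v_rel = (8, 2),  |v_rel|² = 68
v_rel×d = (8)·(-9) − (2)·(-1) = -70
since m = R²·68 − (-70)²:  R² = (4900 + -2452) / 68 = 36
R = √36 = 6  ⇒  r_B = 6 − 5 = 1

rB=1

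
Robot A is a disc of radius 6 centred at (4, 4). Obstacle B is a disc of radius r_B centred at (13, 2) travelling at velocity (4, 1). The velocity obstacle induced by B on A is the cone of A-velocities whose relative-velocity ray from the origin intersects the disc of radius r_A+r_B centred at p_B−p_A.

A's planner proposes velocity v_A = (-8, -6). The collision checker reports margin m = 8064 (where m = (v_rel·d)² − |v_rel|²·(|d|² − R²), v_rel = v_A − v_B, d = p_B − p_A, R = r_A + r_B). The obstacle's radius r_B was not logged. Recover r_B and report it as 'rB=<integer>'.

m = 8064
d = (9, -2);  v_rel = (-12, -7),  |v_rel|² = 193
v_rel×d = (-12)·(-2) − (-7)·(9) = 87
since m = R²·193 − 87²:  R² = (7569 + 8064) / 193 = 81
R = √81 = 9  ⇒  r_B = 9 − 6 = 3

rB=3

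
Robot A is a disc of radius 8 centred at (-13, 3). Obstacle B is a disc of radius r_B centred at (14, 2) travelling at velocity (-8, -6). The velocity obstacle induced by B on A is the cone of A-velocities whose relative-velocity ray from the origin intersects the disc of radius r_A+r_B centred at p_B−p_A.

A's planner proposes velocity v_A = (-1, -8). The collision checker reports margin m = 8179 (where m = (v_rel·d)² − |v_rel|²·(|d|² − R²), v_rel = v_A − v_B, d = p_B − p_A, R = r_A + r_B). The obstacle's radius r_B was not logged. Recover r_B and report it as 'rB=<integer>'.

m = 8179
d = (27, -1);  v_rel = (7, -2),  |v_rel|² = 53
v_rel×d = (7)·(-1) − (-2)·(27) = 47
since m = R²·53 − 47²:  R² = (2209 + 8179) / 53 = 196
R = √196 = 14  ⇒  r_B = 14 − 8 = 6

rB=6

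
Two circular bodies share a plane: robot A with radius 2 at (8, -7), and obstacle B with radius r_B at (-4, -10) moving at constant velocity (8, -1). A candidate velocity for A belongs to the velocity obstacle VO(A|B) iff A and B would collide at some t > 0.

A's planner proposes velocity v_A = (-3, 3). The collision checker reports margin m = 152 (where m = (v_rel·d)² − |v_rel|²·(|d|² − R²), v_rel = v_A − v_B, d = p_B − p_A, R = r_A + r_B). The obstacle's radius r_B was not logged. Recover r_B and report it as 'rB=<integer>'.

m = 152
d = (-12, -3);  v_rel = (-11, 4),  |v_rel|² = 137
v_rel×d = (-11)·(-3) − (4)·(-12) = 81
since m = R²·137 − 81²:  R² = (6561 + 152) / 137 = 49
R = √49 = 7  ⇒  r_B = 7 − 2 = 5

rB=5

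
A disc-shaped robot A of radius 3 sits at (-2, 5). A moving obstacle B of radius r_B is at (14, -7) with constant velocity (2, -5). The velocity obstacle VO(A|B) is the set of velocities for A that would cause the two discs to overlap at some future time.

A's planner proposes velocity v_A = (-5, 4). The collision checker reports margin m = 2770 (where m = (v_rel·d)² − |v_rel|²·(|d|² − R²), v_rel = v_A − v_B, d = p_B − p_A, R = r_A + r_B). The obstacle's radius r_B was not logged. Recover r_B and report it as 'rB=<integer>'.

m = 2770
d = (16, -12);  v_rel = (-7, 9),  |v_rel|² = 130
v_rel×d = (-7)·(-12) − (9)·(16) = -60
since m = R²·130 − (-60)²:  R² = (3600 + 2770) / 130 = 49
R = √49 = 7  ⇒  r_B = 7 − 3 = 4

rB=4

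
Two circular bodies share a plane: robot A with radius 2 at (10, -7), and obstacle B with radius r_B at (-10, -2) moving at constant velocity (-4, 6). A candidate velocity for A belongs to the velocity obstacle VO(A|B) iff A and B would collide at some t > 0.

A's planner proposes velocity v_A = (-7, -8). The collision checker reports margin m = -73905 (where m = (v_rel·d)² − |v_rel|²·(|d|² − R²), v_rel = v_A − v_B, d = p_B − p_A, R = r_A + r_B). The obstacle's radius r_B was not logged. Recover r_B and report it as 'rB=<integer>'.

m = -73905
d = (-20, 5);  v_rel = (-3, -14),  |v_rel|² = 205
v_rel×d = (-3)·(5) − (-14)·(-20) = -295
since m = R²·205 − (-295)²:  R² = (87025 + -73905) / 205 = 64
R = √64 = 8  ⇒  r_B = 8 − 2 = 6

rB=6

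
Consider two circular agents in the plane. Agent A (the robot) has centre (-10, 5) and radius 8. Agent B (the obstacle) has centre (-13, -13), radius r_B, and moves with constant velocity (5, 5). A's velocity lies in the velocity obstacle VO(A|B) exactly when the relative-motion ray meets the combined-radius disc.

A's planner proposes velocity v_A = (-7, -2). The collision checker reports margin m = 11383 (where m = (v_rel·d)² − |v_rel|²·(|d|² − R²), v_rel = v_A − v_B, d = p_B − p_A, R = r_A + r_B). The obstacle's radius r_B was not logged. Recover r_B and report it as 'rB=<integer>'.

m = 11383
d = (-3, -18);  v_rel = (-12, -7),  |v_rel|² = 193
v_rel×d = (-12)·(-18) − (-7)·(-3) = 195
since m = R²·193 − 195²:  R² = (38025 + 11383) / 193 = 256
R = √256 = 16  ⇒  r_B = 16 − 8 = 8

rB=8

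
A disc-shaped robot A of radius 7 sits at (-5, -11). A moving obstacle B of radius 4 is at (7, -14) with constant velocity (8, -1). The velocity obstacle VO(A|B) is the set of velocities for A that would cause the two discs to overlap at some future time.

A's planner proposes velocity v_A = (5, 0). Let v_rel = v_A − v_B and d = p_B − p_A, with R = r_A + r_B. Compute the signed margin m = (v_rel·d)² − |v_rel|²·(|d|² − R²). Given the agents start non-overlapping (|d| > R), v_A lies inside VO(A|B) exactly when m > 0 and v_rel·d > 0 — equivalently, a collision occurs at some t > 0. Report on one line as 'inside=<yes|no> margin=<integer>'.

d = (12, -3),  |d|² = 153;  R = 7+4 = 11,  c = 153−11² = 32
v_rel = (-3, 1),  |v_rel|² = 10;  v_rel·d = (-3)·(12) + (1)·(-3) = -39
10·t² + 78·t + 32 = 0  ⇒  m = (-39)² − 10·32 = 1201
m = 1201 > 0,  v_rel·d = -39 < 0  ⇒  outside

inside=no margin=1201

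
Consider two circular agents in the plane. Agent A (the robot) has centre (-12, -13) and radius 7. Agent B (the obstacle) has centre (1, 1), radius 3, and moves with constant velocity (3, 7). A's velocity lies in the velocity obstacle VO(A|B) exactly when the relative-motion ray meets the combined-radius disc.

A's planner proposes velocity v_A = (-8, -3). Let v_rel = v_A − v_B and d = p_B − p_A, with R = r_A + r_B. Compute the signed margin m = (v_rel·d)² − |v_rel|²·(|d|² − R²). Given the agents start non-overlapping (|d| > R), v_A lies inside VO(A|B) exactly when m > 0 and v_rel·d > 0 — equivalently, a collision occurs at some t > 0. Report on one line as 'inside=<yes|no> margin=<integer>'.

d = (13, 14),  |d|² = 365;  R = 7+3 = 10,  c = 365−10² = 265
v_rel = (-11, -10),  |v_rel|² = 221;  v_rel·d = (-11)·(13) + (-10)·(14) = -283
221·t² + 566·t + 265 = 0  ⇒  m = (-283)² − 221·265 = 21524
m = 21524 > 0,  v_rel·d = -283 < 0  ⇒  outside

inside=no margin=21524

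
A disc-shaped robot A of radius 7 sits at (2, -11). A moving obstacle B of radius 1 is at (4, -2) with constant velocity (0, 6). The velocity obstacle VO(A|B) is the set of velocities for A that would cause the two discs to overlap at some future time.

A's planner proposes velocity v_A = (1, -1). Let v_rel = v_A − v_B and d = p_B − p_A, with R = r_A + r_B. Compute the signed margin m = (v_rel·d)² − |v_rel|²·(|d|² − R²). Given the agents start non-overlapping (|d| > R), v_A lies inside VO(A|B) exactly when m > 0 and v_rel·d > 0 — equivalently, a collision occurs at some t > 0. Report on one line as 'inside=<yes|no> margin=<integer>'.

d = (2, 9),  |d|² = 85;  R = 7+1 = 8,  c = 85−8² = 21
v_rel = (1, -7),  |v_rel|² = 50;  v_rel·d = (1)·(2) + (-7)·(9) = -61
50·t² + 122·t + 21 = 0  ⇒  m = (-61)² − 50·21 = 2671
m = 2671 > 0,  v_rel·d = -61 < 0  ⇒  outside

inside=no margin=2671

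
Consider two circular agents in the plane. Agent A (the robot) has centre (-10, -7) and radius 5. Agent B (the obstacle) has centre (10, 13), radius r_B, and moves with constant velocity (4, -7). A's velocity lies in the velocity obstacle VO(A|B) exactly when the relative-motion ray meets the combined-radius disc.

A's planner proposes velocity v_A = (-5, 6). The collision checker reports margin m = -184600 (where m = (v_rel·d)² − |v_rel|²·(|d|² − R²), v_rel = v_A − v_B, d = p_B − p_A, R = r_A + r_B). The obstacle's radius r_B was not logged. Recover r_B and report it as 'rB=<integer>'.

m = -184600
d = (20, 20);  v_rel = (-9, 13),  |v_rel|² = 250
v_rel×d = (-9)·(20) − (13)·(20) = -440
since m = R²·250 − (-440)²:  R² = (193600 + -184600) / 250 = 36
R = √36 = 6  ⇒  r_B = 6 − 5 = 1

rB=1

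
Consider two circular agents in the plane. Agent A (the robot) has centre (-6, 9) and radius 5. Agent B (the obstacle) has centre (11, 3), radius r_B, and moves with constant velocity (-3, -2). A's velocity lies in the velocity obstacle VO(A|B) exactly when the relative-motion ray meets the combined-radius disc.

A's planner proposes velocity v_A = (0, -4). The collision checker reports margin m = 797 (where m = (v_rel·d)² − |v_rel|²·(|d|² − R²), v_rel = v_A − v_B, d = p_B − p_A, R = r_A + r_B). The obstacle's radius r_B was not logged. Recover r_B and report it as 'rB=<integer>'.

m = 797
d = (17, -6);  v_rel = (3, -2),  |v_rel|² = 13
v_rel×d = (3)·(-6) − (-2)·(17) = 16
since m = R²·13 − 16²:  R² = (256 + 797) / 13 = 81
R = √81 = 9  ⇒  r_B = 9 − 5 = 4

rB=4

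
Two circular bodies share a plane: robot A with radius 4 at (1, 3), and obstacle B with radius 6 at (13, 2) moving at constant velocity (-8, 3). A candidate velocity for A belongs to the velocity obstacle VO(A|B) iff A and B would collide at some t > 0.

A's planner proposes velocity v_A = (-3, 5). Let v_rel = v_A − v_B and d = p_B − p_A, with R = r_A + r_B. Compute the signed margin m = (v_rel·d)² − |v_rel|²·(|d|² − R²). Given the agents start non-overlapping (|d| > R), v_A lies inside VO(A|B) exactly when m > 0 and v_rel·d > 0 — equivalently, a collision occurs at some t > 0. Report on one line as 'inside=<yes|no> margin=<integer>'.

d = (12, -1),  |d|² = 145;  R = 4+6 = 10,  c = 145−10² = 45
v_rel = (5, 2),  |v_rel|² = 29;  v_rel·d = (5)·(12) + (2)·(-1) = 58
29·t² − 116·t + 45 = 0  ⇒  m = 58² − 29·45 = 2059
m = 2059 > 0,  v_rel·d = 58 > 0  ⇒  inside

inside=yes margin=2059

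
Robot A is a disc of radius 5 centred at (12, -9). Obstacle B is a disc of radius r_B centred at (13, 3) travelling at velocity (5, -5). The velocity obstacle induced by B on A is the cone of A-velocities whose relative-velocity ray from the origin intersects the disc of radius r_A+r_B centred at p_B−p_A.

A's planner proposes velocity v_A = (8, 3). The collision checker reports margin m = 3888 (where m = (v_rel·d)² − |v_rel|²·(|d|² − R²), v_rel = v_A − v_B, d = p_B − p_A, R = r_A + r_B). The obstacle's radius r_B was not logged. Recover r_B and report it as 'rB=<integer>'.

m = 3888
d = (1, 12);  v_rel = (3, 8),  |v_rel|² = 73
v_rel×d = (3)·(12) − (8)·(1) = 28
since m = R²·73 − 28²:  R² = (784 + 3888) / 73 = 64
R = √64 = 8  ⇒  r_B = 8 − 5 = 3

rB=3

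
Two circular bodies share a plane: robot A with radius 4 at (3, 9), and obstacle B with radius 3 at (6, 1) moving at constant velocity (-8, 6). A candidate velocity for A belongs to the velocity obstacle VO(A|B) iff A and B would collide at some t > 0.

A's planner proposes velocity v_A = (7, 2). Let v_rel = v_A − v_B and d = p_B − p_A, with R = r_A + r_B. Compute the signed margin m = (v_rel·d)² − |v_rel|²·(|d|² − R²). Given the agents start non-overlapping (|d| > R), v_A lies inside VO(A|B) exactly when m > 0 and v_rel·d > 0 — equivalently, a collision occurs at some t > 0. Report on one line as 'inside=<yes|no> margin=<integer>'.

d = (3, -8),  |d|² = 73;  R = 4+3 = 7,  c = 73−7² = 24
v_rel = (15, -4),  |v_rel|² = 241;  v_rel·d = (15)·(3) + (-4)·(-8) = 77
241·t² − 154·t + 24 = 0  ⇒  m = 77² − 241·24 = 145
m = 145 > 0,  v_rel·d = 77 > 0  ⇒  inside

inside=yes margin=145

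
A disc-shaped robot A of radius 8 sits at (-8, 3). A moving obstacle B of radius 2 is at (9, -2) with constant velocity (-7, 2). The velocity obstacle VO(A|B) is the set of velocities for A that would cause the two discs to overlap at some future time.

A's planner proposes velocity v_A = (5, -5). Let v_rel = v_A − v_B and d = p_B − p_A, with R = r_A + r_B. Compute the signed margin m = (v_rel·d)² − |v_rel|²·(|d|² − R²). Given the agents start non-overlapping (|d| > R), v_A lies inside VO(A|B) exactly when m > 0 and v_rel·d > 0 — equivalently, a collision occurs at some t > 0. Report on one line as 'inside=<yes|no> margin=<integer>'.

d = (17, -5),  |d|² = 314;  R = 8+2 = 10,  c = 314−10² = 214
v_rel = (12, -7),  |v_rel|² = 193;  v_rel·d = (12)·(17) + (-7)·(-5) = 239
193·t² − 478·t + 214 = 0  ⇒  m = 239² − 193·214 = 15819
m = 15819 > 0,  v_rel·d = 239 > 0  ⇒  inside

inside=yes margin=15819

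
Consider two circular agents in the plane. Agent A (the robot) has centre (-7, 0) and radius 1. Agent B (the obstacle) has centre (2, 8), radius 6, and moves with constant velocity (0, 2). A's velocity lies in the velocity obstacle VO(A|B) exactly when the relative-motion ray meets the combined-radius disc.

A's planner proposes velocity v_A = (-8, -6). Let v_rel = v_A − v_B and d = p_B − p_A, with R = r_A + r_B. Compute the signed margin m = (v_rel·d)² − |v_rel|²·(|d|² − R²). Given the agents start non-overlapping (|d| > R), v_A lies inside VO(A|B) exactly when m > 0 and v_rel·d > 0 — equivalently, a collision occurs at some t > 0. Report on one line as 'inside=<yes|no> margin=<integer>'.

d = (9, 8),  |d|² = 145;  R = 1+6 = 7,  c = 145−7² = 96
v_rel = (-8, -8),  |v_rel|² = 128;  v_rel·d = (-8)·(9) + (-8)·(8) = -136
128·t² + 272·t + 96 = 0  ⇒  m = (-136)² − 128·96 = 6208
m = 6208 > 0,  v_rel·d = -136 < 0  ⇒  outside

inside=no margin=6208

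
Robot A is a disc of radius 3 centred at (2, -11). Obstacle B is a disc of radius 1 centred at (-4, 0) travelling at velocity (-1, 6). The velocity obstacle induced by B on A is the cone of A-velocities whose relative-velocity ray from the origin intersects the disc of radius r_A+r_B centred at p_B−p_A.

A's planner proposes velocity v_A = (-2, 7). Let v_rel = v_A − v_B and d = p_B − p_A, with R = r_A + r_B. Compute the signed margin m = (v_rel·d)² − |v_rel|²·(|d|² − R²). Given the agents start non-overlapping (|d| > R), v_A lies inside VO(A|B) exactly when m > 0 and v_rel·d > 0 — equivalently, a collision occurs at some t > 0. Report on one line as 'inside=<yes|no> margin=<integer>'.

d = (-6, 11),  |d|² = 157;  R = 3+1 = 4,  c = 157−4² = 141
v_rel = (-1, 1),  |v_rel|² = 2;  v_rel·d = (-1)·(-6) + (1)·(11) = 17
2·t² − 34·t + 141 = 0  ⇒  m = 17² − 2·141 = 7
m = 7 > 0,  v_rel·d = 17 > 0  ⇒  inside

inside=yes margin=7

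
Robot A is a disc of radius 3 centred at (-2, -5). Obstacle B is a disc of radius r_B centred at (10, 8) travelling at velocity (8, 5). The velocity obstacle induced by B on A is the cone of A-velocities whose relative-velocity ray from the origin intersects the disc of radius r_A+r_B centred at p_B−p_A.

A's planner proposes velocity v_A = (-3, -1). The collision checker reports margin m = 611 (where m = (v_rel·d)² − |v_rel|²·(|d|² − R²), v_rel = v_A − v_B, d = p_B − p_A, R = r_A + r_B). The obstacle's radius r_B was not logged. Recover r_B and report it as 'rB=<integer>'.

m = 611
d = (12, 13);  v_rel = (-11, -6),  |v_rel|² = 157
v_rel×d = (-11)·(13) − (-6)·(12) = -71
since m = R²·157 − (-71)²:  R² = (5041 + 611) / 157 = 36
R = √36 = 6  ⇒  r_B = 6 − 3 = 3

rB=3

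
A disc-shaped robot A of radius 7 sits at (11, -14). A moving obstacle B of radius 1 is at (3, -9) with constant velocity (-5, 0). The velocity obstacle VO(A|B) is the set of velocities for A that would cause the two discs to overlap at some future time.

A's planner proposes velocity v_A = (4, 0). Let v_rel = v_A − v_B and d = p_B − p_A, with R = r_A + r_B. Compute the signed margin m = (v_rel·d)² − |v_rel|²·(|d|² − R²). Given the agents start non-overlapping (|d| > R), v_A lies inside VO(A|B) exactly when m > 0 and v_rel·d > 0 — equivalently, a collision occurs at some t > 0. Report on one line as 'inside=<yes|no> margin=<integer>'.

d = (-8, 5),  |d|² = 89;  R = 7+1 = 8,  c = 89−8² = 25
v_rel = (9, 0),  |v_rel|² = 81;  v_rel·d = (9)·(-8) + (0)·(5) = -72
81·t² + 144·t + 25 = 0  ⇒  m = (-72)² − 81·25 = 3159
m = 3159 > 0,  v_rel·d = -72 < 0  ⇒  outside

inside=no margin=3159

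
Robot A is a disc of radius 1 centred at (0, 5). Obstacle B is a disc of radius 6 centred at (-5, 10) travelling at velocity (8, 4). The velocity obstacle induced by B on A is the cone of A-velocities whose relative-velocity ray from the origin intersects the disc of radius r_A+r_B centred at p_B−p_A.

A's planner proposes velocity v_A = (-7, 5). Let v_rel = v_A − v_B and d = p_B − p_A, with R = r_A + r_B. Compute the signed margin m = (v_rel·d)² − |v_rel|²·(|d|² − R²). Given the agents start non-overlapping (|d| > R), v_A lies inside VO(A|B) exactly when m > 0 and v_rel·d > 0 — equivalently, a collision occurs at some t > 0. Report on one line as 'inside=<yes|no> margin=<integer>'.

d = (-5, 5),  |d|² = 50;  R = 1+6 = 7,  c = 50−7² = 1
v_rel = (-15, 1),  |v_rel|² = 226;  v_rel·d = (-15)·(-5) + (1)·(5) = 80
226·t² − 160·t + 1 = 0  ⇒  m = 80² − 226·1 = 6174
m = 6174 > 0,  v_rel·d = 80 > 0  ⇒  inside

inside=yes margin=6174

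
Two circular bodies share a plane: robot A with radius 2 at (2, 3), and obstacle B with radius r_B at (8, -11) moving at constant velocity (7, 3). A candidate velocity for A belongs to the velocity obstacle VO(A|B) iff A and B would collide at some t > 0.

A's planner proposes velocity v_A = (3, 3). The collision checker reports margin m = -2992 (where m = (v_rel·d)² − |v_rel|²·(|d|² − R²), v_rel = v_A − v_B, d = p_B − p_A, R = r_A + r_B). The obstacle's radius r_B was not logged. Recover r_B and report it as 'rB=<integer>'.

m = -2992
d = (6, -14);  v_rel = (-4, 0),  |v_rel|² = 16
v_rel×d = (-4)·(-14) − (0)·(6) = 56
since m = R²·16 − 56²:  R² = (3136 + -2992) / 16 = 9
R = √9 = 3  ⇒  r_B = 3 − 2 = 1

rB=1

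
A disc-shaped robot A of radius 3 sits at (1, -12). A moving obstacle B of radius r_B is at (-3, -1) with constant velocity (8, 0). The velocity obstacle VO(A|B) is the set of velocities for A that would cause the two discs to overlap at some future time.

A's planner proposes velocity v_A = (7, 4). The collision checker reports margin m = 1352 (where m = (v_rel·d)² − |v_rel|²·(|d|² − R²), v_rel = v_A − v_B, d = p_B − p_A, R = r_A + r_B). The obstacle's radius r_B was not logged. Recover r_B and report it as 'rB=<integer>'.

m = 1352
d = (-4, 11);  v_rel = (-1, 4),  |v_rel|² = 17
v_rel×d = (-1)·(11) − (4)·(-4) = 5
since m = R²·17 − 5²:  R² = (25 + 1352) / 17 = 81
R = √81 = 9  ⇒  r_B = 9 − 3 = 6

rB=6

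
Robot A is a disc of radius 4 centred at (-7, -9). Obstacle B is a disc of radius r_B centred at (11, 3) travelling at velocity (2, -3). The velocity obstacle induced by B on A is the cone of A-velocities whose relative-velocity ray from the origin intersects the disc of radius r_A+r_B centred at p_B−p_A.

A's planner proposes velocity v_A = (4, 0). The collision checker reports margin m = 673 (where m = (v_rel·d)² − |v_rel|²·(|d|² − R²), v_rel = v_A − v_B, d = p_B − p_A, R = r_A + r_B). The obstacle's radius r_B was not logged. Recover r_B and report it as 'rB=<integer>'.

m = 673
d = (18, 12);  v_rel = (2, 3),  |v_rel|² = 13
v_rel×d = (2)·(12) − (3)·(18) = -30
since m = R²·13 − (-30)²:  R² = (900 + 673) / 13 = 121
R = √121 = 11  ⇒  r_B = 11 − 4 = 7

rB=7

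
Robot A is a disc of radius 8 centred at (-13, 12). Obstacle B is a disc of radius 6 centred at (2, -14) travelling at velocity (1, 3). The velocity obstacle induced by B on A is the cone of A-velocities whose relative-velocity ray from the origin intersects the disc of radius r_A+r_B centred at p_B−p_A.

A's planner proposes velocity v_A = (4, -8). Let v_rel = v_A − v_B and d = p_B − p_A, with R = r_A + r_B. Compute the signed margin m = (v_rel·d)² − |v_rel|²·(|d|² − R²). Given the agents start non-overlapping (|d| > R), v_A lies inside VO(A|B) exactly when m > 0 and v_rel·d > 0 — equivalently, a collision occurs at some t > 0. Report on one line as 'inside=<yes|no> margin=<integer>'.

d = (15, -26),  |d|² = 901;  R = 8+6 = 14,  c = 901−14² = 705
v_rel = (3, -11),  |v_rel|² = 130;  v_rel·d = (3)·(15) + (-11)·(-26) = 331
130·t² − 662·t + 705 = 0  ⇒  m = 331² − 130·705 = 17911
m = 17911 > 0,  v_rel·d = 331 > 0  ⇒  inside

inside=yes margin=17911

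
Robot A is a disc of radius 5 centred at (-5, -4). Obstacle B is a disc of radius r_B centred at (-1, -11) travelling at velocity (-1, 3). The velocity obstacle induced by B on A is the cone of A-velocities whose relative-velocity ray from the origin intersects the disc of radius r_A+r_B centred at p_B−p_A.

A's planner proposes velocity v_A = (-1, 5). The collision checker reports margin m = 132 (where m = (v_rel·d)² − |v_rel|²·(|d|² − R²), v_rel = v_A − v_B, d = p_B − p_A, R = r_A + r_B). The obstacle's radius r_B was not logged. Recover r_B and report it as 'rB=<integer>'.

m = 132
d = (4, -7);  v_rel = (0, 2),  |v_rel|² = 4
v_rel×d = (0)·(-7) − (2)·(4) = -8
since m = R²·4 − (-8)²:  R² = (64 + 132) / 4 = 49
R = √49 = 7  ⇒  r_B = 7 − 5 = 2

rB=2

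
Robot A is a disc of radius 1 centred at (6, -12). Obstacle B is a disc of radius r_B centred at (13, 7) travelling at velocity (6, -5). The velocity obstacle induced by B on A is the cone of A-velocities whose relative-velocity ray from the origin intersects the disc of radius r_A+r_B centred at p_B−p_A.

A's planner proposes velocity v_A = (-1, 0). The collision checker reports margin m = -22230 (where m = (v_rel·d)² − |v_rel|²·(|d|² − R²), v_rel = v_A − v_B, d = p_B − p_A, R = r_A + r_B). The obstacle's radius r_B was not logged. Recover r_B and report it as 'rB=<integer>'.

m = -22230
d = (7, 19);  v_rel = (-7, 5),  |v_rel|² = 74
v_rel×d = (-7)·(19) − (5)·(7) = -168
since m = R²·74 − (-168)²:  R² = (28224 + -22230) / 74 = 81
R = √81 = 9  ⇒  r_B = 9 − 1 = 8

rB=8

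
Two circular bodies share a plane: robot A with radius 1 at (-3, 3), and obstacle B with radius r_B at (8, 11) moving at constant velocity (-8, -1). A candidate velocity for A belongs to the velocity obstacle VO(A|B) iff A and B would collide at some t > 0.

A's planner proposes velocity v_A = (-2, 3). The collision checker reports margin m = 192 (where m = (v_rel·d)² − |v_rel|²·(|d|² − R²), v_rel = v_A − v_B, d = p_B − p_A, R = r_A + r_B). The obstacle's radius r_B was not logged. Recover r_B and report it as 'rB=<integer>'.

m = 192
d = (11, 8);  v_rel = (6, 4),  |v_rel|² = 52
v_rel×d = (6)·(8) − (4)·(11) = 4
since m = R²·52 − 4²:  R² = (16 + 192) / 52 = 4
R = √4 = 2  ⇒  r_B = 2 − 1 = 1

rB=1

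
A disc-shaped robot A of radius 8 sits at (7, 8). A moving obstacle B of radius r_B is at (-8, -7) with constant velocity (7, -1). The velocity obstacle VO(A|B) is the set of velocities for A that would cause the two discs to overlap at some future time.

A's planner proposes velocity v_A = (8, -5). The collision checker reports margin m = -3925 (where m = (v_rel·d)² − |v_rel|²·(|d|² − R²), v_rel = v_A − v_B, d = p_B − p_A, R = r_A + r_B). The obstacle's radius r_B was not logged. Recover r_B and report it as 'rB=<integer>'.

m = -3925
d = (-15, -15);  v_rel = (1, -4),  |v_rel|² = 17
v_rel×d = (1)·(-15) − (-4)·(-15) = -75
since m = R²·17 − (-75)²:  R² = (5625 + -3925) / 17 = 100
R = √100 = 10  ⇒  r_B = 10 − 8 = 2

rB=2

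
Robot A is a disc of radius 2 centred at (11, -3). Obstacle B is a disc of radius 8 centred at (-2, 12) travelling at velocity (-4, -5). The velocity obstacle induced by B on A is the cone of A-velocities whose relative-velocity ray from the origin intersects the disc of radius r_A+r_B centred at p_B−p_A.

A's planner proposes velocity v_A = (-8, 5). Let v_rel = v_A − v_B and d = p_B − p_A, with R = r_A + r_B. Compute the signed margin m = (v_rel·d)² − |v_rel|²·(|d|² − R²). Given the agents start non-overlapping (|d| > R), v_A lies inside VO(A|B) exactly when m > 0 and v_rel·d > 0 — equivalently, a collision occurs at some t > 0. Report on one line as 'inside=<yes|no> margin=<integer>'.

d = (-13, 15),  |d|² = 394;  R = 2+8 = 10,  c = 394−10² = 294
v_rel = (-4, 10),  |v_rel|² = 116;  v_rel·d = (-4)·(-13) + (10)·(15) = 202
116·t² − 404·t + 294 = 0  ⇒  m = 202² − 116·294 = 6700
m = 6700 > 0,  v_rel·d = 202 > 0  ⇒  inside

inside=yes margin=6700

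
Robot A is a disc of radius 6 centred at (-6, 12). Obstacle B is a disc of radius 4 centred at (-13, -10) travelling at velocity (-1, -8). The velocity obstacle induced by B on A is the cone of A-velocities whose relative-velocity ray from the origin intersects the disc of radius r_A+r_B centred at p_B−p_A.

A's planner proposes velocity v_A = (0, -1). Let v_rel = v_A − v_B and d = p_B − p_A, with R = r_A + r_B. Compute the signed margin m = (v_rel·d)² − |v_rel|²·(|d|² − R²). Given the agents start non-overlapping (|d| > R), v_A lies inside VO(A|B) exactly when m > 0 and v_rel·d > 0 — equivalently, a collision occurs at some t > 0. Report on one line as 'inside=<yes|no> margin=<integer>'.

d = (-7, -22),  |d|² = 533;  R = 6+4 = 10,  c = 533−10² = 433
v_rel = (1, 7),  |v_rel|² = 50;  v_rel·d = (1)·(-7) + (7)·(-22) = -161
50·t² + 322·t + 433 = 0  ⇒  m = (-161)² − 50·433 = 4271
m = 4271 > 0,  v_rel·d = -161 < 0  ⇒  outside

inside=no margin=4271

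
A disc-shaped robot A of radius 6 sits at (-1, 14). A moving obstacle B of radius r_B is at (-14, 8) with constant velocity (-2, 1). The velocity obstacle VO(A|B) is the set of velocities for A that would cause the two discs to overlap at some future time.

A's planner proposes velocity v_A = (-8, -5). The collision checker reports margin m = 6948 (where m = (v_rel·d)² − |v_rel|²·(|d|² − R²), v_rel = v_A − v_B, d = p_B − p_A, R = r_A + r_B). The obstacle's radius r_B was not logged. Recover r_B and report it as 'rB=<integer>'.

m = 6948
d = (-13, -6);  v_rel = (-6, -6),  |v_rel|² = 72
v_rel×d = (-6)·(-6) − (-6)·(-13) = -42
since m = R²·72 − (-42)²:  R² = (1764 + 6948) / 72 = 121
R = √121 = 11  ⇒  r_B = 11 − 6 = 5

rB=5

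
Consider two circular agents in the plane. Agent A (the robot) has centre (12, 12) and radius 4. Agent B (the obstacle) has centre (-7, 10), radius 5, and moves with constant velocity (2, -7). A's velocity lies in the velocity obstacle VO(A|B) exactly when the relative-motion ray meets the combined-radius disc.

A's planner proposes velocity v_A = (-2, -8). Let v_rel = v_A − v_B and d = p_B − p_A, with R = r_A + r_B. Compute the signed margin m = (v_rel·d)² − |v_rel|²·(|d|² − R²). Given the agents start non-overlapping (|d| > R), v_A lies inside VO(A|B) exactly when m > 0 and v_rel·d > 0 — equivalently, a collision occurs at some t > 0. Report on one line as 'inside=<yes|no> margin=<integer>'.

d = (-19, -2),  |d|² = 365;  R = 4+5 = 9,  c = 365−9² = 284
v_rel = (-4, -1),  |v_rel|² = 17;  v_rel·d = (-4)·(-19) + (-1)·(-2) = 78
17·t² − 156·t + 284 = 0  ⇒  m = 78² − 17·284 = 1256
m = 1256 > 0,  v_rel·d = 78 > 0  ⇒  inside

inside=yes margin=1256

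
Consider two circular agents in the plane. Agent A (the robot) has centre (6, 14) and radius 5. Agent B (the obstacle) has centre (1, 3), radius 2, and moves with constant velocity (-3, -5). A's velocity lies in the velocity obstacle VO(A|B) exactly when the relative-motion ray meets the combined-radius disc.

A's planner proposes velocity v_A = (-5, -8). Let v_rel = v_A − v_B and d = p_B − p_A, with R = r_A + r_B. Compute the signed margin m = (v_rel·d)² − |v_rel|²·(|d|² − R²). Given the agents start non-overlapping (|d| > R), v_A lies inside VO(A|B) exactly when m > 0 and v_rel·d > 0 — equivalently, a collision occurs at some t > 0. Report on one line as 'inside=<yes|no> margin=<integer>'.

d = (-5, -11),  |d|² = 146;  R = 5+2 = 7,  c = 146−7² = 97
v_rel = (-2, -3),  |v_rel|² = 13;  v_rel·d = (-2)·(-5) + (-3)·(-11) = 43
13·t² − 86·t + 97 = 0  ⇒  m = 43² − 13·97 = 588
m = 588 > 0,  v_rel·d = 43 > 0  ⇒  inside

inside=yes margin=588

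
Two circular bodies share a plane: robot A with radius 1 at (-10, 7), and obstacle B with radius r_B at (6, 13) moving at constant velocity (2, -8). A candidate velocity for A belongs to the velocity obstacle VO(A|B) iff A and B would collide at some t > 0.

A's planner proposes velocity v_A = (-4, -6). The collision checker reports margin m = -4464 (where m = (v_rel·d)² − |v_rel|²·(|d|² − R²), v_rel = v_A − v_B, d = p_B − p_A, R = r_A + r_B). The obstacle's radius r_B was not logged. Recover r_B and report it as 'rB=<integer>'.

m = -4464
d = (16, 6);  v_rel = (-6, 2),  |v_rel|² = 40
v_rel×d = (-6)·(6) − (2)·(16) = -68
since m = R²·40 − (-68)²:  R² = (4624 + -4464) / 40 = 4
R = √4 = 2  ⇒  r_B = 2 − 1 = 1

rB=1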